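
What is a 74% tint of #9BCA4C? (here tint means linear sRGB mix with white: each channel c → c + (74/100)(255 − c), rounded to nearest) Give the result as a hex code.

#E5F1D0

#9BCA4C is rgb(155, 202, 76).
Per channel, c → c + 0.74(255 − c):
  R: 155 + 0.74×(255−155) = 155 + 74 = 229 → 229
  G: 202 + 0.74×(255−202) = 202 + 39.22 = 241.22 → 241
  B: 76 + 0.74×(255−76) = 76 + 132.46 = 208.46 → 208
rgb(229, 241, 208) = #E5F1D0.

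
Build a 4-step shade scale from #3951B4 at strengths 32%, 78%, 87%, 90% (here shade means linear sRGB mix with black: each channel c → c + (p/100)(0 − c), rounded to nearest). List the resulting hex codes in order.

#3951B4 is rgb(57, 81, 180).
32%: (57 − 18.24 = 38.76→39, 81 − 25.92 = 55.08→55, 180 − 57.6 = 122.4→122) → #27377A
78%: (57 − 44.46 = 12.54→13, 81 − 63.18 = 17.82→18, 180 − 140.4 = 39.6→40) → #0D1228
87%: (57 − 49.59 = 7.41→7, 81 − 70.47 = 10.53→11, 180 − 156.6 = 23.4→23) → #070B17
90%: (57 − 51.3 = 5.7→6, 81 − 72.9 = 8.1→8, 180 − 162 = 18→18) → #060812

#27377A, #0D1228, #070B17, #060812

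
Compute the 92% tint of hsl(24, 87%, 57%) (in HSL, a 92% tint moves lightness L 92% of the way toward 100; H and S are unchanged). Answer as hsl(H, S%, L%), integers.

hsl(24, 87%, 97%)

L moves 92% from 57 toward 100: 57 + 39.56 = 96.56 → 97.
H and S are unchanged.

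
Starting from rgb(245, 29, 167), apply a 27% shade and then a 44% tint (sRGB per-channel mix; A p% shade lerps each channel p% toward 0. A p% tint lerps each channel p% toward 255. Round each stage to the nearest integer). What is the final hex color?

#D47CB5

A 27% shade moves each channel 27% toward 0:
  R: 245 + 0.27×(0−245) = 245 − 66.15 = 178.85 → 179
  G: 29 + 0.27×(0−29) = 29 − 7.83 = 21.17 → 21
  B: 167 + 0.27×(0−167) = 167 − 45.09 = 121.91 → 122
After the shade: rgb(179, 21, 122) = #B3157A.
Lerp each channel 44% toward 255:
  R: 179 + 0.44×(255−179) = 179 + 33.44 = 212.44 → 212
  G: 21 + 102.96 = 123.96 → 124
  B: 122 + 0.44×(255−122) = 122 + 58.52 = 180.52 → 181
rgb(212, 124, 181) = #D47CB5.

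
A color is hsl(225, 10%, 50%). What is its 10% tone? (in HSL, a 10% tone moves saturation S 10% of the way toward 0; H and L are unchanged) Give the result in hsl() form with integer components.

S moves 10% from 10 toward 0: 10 − 1 = 9 → 9.
H and L are unchanged.

hsl(225, 9%, 50%)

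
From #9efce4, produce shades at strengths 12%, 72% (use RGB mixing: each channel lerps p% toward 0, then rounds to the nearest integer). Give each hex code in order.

#8bdec9, #2c4740

#9efce4 is rgb(158, 252, 228).
12%: (158 − 18.96 = 139.04→139, 252 − 30.24 = 221.76→222, 228 − 27.36 = 200.64→201) → #8bdec9
72%: (158 − 113.76 = 44.24→44, 252 − 181.44 = 70.56→71, 228 − 164.16 = 63.84→64) → #2c4740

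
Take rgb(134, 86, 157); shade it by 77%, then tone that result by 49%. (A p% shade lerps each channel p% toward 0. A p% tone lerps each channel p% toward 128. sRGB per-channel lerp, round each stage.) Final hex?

Per channel, c → c + 0.77(0 − c):
  R: 134 + 0.77×(0−134) = 134 − 103.18 = 30.82 → 31
  G: 86 + 0.77×(0−86) = 86 − 66.22 = 19.78 → 20
  B: 157 − 120.89 = 36.11 → 36
After the shade: rgb(31, 20, 36) = #1F1424.
Per channel, c → c + 0.49(128 − c):
  R: 31 + 47.53 = 78.53 → 79
  G: 20 + 0.49×(128−20) = 20 + 52.92 = 72.92 → 73
  B: 36 + 45.08 = 81.08 → 81
rgb(79, 73, 81) = #4F4951.

#4F4951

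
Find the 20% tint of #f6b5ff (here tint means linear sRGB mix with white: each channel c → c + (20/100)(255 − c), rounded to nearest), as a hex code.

#f8c4ff

#f6b5ff is rgb(246, 181, 255).
A 20% tint moves each channel 20% toward 255:
  R: 246 + 1.8 = 247.8 → 248
  G: 181 + 0.2×(255−181) = 181 + 14.8 = 195.8 → 196
  B: 255 + 0 = 255 → 255
rgb(248, 196, 255) = #f8c4ff.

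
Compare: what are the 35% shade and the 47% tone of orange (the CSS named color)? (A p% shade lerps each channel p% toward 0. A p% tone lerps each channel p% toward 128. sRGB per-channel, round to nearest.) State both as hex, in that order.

#a66b00, #c3943c

CSS orange is rgb(255, 165, 0).
35% shade:
  R: 255 − 89.25 = 165.75 → 166
  G: 165 + 0.35×(0−165) = 165 − 57.75 = 107.25 → 107
  B: 0 + 0 = 0 → 0
  → #a66b00
47% tone:
  R: 255 − 59.69 = 195.31 → 195
  G: 165 − 17.39 = 147.61 → 148
  B: 0 + 60.16 = 60.16 → 60
  → #c3943c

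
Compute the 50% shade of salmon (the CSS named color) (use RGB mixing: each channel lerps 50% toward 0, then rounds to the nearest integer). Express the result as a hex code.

#7D4039

CSS salmon is rgb(250, 128, 114).
Lerp each channel 50% toward 0:
  R: 250 + 0.5×(0−250) = 250 − 125 = 125 → 125
  G: 128 − 64 = 64 → 64
  B: 114 − 57 = 57 → 57
rgb(125, 64, 57) = #7D4039.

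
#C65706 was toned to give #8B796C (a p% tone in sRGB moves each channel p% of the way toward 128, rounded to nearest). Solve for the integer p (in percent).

84%

#C65706 is rgb(198, 87, 6); #8B796C is rgb(139, 121, 108).
On the B channel (widest range): 108 ≈ 6 + (p/100)(128 − 6), so p ≈ 100×(108 − 6)/(128 − 6) = 10200/122 = 83.61.
p = 84 reproduces all three channels after rounding.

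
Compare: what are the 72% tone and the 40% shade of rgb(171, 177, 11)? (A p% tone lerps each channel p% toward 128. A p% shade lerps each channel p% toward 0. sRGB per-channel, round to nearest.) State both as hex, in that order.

#8c8e5f, #676a07

72% tone:
  R: 171 − 30.96 = 140.04 → 140
  G: 177 − 35.28 = 141.72 → 142
  B: 11 + 84.24 = 95.24 → 95
  → #8c8e5f
40% shade:
  R: 171 + 0.4×(0−171) = 171 − 68.4 = 102.6 → 103
  G: 177 + 0.4×(0−177) = 177 − 70.8 = 106.2 → 106
  B: 11 − 4.4 = 6.6 → 7
  → #676a07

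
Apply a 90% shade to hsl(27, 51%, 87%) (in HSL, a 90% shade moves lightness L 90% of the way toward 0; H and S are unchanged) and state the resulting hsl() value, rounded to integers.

hsl(27, 51%, 9%)

L moves 90% from 87 toward 0: 87 − 78.3 = 8.7 → 9.
H and S are unchanged.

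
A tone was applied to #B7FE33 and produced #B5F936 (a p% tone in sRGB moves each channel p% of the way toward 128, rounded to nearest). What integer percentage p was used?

#B7FE33 is rgb(183, 254, 51); #B5F936 is rgb(181, 249, 54).
On the G channel (widest range): 249 ≈ 254 + (p/100)(128 − 254), so p ≈ 100×(249 − 254)/(128 − 254) = -500/-126 = 3.97.
p = 4 reproduces all three channels after rounding.

4%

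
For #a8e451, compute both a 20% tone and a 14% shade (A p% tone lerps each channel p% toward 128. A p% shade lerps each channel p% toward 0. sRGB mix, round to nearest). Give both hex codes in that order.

#a8e451 is rgb(168, 228, 81).
20% tone:
  R: 168 − 8 = 160 → 160
  G: 228 + 0.2×(128−228) = 228 − 20 = 208 → 208
  B: 81 + 9.4 = 90.4 → 90
  → #a0d05a
14% shade:
  R: 168 + 0.14×(0−168) = 168 − 23.52 = 144.48 → 144
  G: 228 + 0.14×(0−228) = 228 − 31.92 = 196.08 → 196
  B: 81 − 11.34 = 69.66 → 70
  → #90c446

#a0d05a, #90c446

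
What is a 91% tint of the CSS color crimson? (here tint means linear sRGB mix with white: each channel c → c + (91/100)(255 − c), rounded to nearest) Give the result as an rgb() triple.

rgb(252, 234, 237)

CSS crimson is rgb(220, 20, 60).
Per channel, c → c + 0.91(255 − c):
  R: 220 + 31.85 = 251.85 → 252
  G: 20 + 213.85 = 233.85 → 234
  B: 60 + 177.45 = 237.45 → 237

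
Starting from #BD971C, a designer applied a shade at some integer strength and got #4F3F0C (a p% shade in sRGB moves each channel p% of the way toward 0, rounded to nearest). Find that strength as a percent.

58%

#BD971C is rgb(189, 151, 28); #4F3F0C is rgb(79, 63, 12).
On the R channel (widest range): 79 ≈ 189 + (p/100)(0 − 189), so p ≈ 100×(79 − 189)/(0 − 189) = -11000/-189 = 58.20.
p = 58 reproduces all three channels after rounding.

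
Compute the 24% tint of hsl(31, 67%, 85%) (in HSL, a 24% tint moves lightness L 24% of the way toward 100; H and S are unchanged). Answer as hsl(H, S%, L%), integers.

hsl(31, 67%, 89%)

L moves 24% from 85 toward 100: 85 + 3.6 = 88.6 → 89.
H and S are unchanged.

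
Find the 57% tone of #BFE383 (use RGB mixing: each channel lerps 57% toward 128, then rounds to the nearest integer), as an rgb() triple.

#BFE383 is rgb(191, 227, 131).
Lerp each channel 57% toward 128:
  R: 191 − 35.91 = 155.09 → 155
  G: 227 + 0.57×(128−227) = 227 − 56.43 = 170.57 → 171
  B: 131 − 1.71 = 129.29 → 129

rgb(155, 171, 129)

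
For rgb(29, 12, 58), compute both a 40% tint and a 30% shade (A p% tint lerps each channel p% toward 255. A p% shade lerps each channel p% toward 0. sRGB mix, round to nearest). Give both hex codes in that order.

40% tint:
  R: 29 + 90.4 = 119.4 → 119
  G: 12 + 0.4×(255−12) = 12 + 97.2 = 109.2 → 109
  B: 58 + 78.8 = 136.8 → 137
  → #776D89
30% shade:
  R: 29 + 0.3×(0−29) = 29 − 8.7 = 20.3 → 20
  G: 12 + 0.3×(0−12) = 12 − 3.6 = 8.4 → 8
  B: 58 − 17.4 = 40.6 → 41
  → #140829

#776D89, #140829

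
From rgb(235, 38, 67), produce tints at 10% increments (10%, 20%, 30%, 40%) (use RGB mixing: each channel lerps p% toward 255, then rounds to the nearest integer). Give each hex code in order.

#ed3c56, #ef5169, #f1677b, #f37d8e

10%: (235 + 2 = 237→237, 38 + 21.7 = 59.7→60, 67 + 18.8 = 85.8→86) → #ed3c56
20%: (235 + 4 = 239→239, 38 + 43.4 = 81.4→81, 67 + 37.6 = 104.6→105) → #ef5169
30%: (235 + 6 = 241→241, 38 + 65.1 = 103.1→103, 67 + 56.4 = 123.4→123) → #f1677b
40%: (235 + 8 = 243→243, 38 + 86.8 = 124.8→125, 67 + 75.2 = 142.2→142) → #f37d8e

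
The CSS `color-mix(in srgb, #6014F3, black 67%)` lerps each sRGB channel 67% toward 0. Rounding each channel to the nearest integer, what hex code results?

#200750

#6014F3 is rgb(96, 20, 243).
Per channel, c → c + 0.67(0 − c):
  R: 96 − 64.32 = 31.68 → 32
  G: 20 + 0.67×(0−20) = 20 − 13.4 = 6.6 → 7
  B: 243 + 0.67×(0−243) = 243 − 162.81 = 80.19 → 80
rgb(32, 7, 80) = #200750.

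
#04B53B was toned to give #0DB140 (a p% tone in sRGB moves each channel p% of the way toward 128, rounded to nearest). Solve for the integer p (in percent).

#04B53B is rgb(4, 181, 59); #0DB140 is rgb(13, 177, 64).
On the R channel (widest range): 13 ≈ 4 + (p/100)(128 − 4), so p ≈ 100×(13 − 4)/(128 − 4) = 900/124 = 7.26.
p = 7 reproduces all three channels after rounding.

7%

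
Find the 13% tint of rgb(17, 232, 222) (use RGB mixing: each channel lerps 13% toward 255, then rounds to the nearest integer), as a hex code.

Lerp each channel 13% toward 255:
  R: 17 + 0.13×(255−17) = 17 + 30.94 = 47.94 → 48
  G: 232 + 0.13×(255−232) = 232 + 2.99 = 234.99 → 235
  B: 222 + 4.29 = 226.29 → 226
rgb(48, 235, 226) = #30ebe2.

#30ebe2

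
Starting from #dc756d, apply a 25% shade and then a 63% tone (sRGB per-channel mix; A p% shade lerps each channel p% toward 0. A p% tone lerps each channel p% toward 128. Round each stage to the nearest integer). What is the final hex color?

#dc756d is rgb(220, 117, 109).
Lerp each channel 25% toward 0:
  R: 220 + 0.25×(0−220) = 220 − 55 = 165 → 165
  G: 117 + 0.25×(0−117) = 117 − 29.25 = 87.75 → 88
  B: 109 − 27.25 = 81.75 → 82
After the shade: rgb(165, 88, 82) = #a55852.
Lerp each channel 63% toward 128:
  R: 165 − 23.31 = 141.69 → 142
  G: 88 + 25.2 = 113.2 → 113
  B: 82 + 28.98 = 110.98 → 111
rgb(142, 113, 111) = #8e716f.

#8e716f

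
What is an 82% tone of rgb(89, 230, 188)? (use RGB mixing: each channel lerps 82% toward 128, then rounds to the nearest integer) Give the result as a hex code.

#79928B

Lerp each channel 82% toward 128:
  R: 89 + 0.82×(128−89) = 89 + 31.98 = 120.98 → 121
  G: 230 + 0.82×(128−230) = 230 − 83.64 = 146.36 → 146
  B: 188 + 0.82×(128−188) = 188 − 49.2 = 138.8 → 139
rgb(121, 146, 139) = #79928B.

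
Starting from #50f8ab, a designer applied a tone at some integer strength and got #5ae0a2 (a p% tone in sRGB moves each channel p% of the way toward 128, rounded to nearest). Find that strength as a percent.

#50f8ab is rgb(80, 248, 171); #5ae0a2 is rgb(90, 224, 162).
On the G channel (widest range): 224 ≈ 248 + (p/100)(128 − 248), so p ≈ 100×(224 − 248)/(128 − 248) = -2400/-120 = 20.00.
p = 20 reproduces all three channels after rounding.

20%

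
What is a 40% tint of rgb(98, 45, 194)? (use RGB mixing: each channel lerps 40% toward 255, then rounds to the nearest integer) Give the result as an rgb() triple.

rgb(161, 129, 218)

Lerp each channel 40% toward 255:
  R: 98 + 0.4×(255−98) = 98 + 62.8 = 160.8 → 161
  G: 45 + 84 = 129 → 129
  B: 194 + 24.4 = 218.4 → 218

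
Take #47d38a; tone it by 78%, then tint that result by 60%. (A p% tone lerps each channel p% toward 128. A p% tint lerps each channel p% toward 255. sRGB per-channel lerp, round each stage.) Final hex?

#c7d3cd

#47d38a is rgb(71, 211, 138).
Per channel, c → c + 0.78(128 − c):
  R: 71 + 44.46 = 115.46 → 115
  G: 211 + 0.78×(128−211) = 211 − 64.74 = 146.26 → 146
  B: 138 + 0.78×(128−138) = 138 − 7.8 = 130.2 → 130
After the tone: rgb(115, 146, 130) = #739282.
A 60% tint moves each channel 60% toward 255:
  R: 115 + 0.6×(255−115) = 115 + 84 = 199 → 199
  G: 146 + 0.6×(255−146) = 146 + 65.4 = 211.4 → 211
  B: 130 + 75 = 205 → 205
rgb(199, 211, 205) = #c7d3cd.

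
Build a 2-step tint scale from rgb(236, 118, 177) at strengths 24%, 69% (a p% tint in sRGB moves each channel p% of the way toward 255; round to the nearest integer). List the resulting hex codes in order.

24%: (236 + 4.56 = 240.56→241, 118 + 32.88 = 150.88→151, 177 + 18.72 = 195.72→196) → #F197C4
69%: (236 + 13.11 = 249.11→249, 118 + 94.53 = 212.53→213, 177 + 53.82 = 230.82→231) → #F9D5E7

#F197C4, #F9D5E7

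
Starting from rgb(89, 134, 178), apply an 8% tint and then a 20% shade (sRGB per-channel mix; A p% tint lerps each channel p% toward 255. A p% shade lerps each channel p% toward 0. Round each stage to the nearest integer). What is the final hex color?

#527393

Per channel, c → c + 0.08(255 − c):
  R: 89 + 0.08×(255−89) = 89 + 13.28 = 102.28 → 102
  G: 134 + 9.68 = 143.68 → 144
  B: 178 + 6.16 = 184.16 → 184
After the tint: rgb(102, 144, 184) = #6690b8.
Per channel, c → c + 0.2(0 − c):
  R: 102 − 20.4 = 81.6 → 82
  G: 144 + 0.2×(0−144) = 144 − 28.8 = 115.2 → 115
  B: 184 + 0.2×(0−184) = 184 − 36.8 = 147.2 → 147
rgb(82, 115, 147) = #527393.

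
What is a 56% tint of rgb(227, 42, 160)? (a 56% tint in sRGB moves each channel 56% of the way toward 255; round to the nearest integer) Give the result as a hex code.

A 56% tint moves each channel 56% toward 255:
  R: 227 + 15.68 = 242.68 → 243
  G: 42 + 0.56×(255−42) = 42 + 119.28 = 161.28 → 161
  B: 160 + 53.2 = 213.2 → 213
rgb(243, 161, 213) = #F3A1D5.

#F3A1D5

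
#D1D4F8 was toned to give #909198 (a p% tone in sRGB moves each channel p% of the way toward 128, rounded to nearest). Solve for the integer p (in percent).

#D1D4F8 is rgb(209, 212, 248); #909198 is rgb(144, 145, 152).
On the B channel (widest range): 152 ≈ 248 + (p/100)(128 − 248), so p ≈ 100×(152 − 248)/(128 − 248) = -9600/-120 = 80.00.
p = 80 reproduces all three channels after rounding.

80%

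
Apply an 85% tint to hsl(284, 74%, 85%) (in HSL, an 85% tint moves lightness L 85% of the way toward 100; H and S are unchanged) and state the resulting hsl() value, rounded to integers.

hsl(284, 74%, 98%)

L moves 85% from 85 toward 100: 85 + 12.75 = 97.75 → 98.
H and S are unchanged.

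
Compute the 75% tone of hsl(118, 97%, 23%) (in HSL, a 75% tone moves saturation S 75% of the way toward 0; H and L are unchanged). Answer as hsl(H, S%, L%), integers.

hsl(118, 24%, 23%)

S moves 75% from 97 toward 0: 97 − 72.75 = 24.25 → 24.
H and L are unchanged.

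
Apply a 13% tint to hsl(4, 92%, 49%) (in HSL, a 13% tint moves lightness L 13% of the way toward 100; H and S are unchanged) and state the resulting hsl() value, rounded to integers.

L moves 13% from 49 toward 100: 49 + 6.63 = 55.63 → 56.
H and S are unchanged.

hsl(4, 92%, 56%)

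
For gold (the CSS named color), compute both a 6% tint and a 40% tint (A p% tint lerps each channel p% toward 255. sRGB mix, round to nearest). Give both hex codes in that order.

CSS gold is rgb(255, 215, 0).
6% tint:
  R: 255 + 0 = 255 → 255
  G: 215 + 2.4 = 217.4 → 217
  B: 0 + 0.06×(255−0) = 0 + 15.3 = 15.3 → 15
  → #FFD90F
40% tint:
  R: 255 + 0.4×(255−255) = 255 + 0 = 255 → 255
  G: 215 + 0.4×(255−215) = 215 + 16 = 231 → 231
  B: 0 + 102 = 102 → 102
  → #FFE766

#FFD90F, #FFE766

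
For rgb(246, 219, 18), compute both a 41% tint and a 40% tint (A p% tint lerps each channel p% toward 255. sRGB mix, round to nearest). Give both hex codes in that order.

41% tint:
  R: 246 + 0.41×(255−246) = 246 + 3.69 = 249.69 → 250
  G: 219 + 14.76 = 233.76 → 234
  B: 18 + 0.41×(255−18) = 18 + 97.17 = 115.17 → 115
  → #FAEA73
40% tint:
  R: 246 + 0.4×(255−246) = 246 + 3.6 = 249.6 → 250
  G: 219 + 14.4 = 233.4 → 233
  B: 18 + 0.4×(255−18) = 18 + 94.8 = 112.8 → 113
  → #FAE971

#FAEA73, #FAE971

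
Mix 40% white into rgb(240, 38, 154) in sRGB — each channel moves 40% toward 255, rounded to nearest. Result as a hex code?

Per channel, c → c + 0.4(255 − c):
  R: 240 + 6 = 246 → 246
  G: 38 + 0.4×(255−38) = 38 + 86.8 = 124.8 → 125
  B: 154 + 0.4×(255−154) = 154 + 40.4 = 194.4 → 194
rgb(246, 125, 194) = #f67dc2.

#f67dc2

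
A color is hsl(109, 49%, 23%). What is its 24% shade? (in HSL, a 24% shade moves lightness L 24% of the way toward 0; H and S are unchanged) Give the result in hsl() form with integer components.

L moves 24% from 23 toward 0: 23 − 5.52 = 17.48 → 17.
H and S are unchanged.

hsl(109, 49%, 17%)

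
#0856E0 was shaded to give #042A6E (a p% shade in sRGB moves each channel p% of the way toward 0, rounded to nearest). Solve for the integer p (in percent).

#0856E0 is rgb(8, 86, 224); #042A6E is rgb(4, 42, 110).
On the B channel (widest range): 110 ≈ 224 + (p/100)(0 − 224), so p ≈ 100×(110 − 224)/(0 − 224) = -11400/-224 = 50.89.
p = 51 reproduces all three channels after rounding.

51%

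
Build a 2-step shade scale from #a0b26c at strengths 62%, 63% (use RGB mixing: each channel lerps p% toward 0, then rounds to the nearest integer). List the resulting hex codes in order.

#a0b26c is rgb(160, 178, 108).
62%: (160 − 99.2 = 60.8→61, 178 − 110.36 = 67.64→68, 108 − 66.96 = 41.04→41) → #3d4429
63%: (160 − 100.8 = 59.2→59, 178 − 112.14 = 65.86→66, 108 − 68.04 = 39.96→40) → #3b4228

#3d4429, #3b4228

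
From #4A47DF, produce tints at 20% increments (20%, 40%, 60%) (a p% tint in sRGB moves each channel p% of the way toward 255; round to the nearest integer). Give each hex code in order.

#4A47DF is rgb(74, 71, 223).
20%: (74 + 36.2 = 110.2→110, 71 + 36.8 = 107.8→108, 223 + 6.4 = 229.4→229) → #6E6CE5
40%: (74 + 72.4 = 146.4→146, 71 + 73.6 = 144.6→145, 223 + 12.8 = 235.8→236) → #9291EC
60%: (74 + 108.6 = 182.6→183, 71 + 110.4 = 181.4→181, 223 + 19.2 = 242.2→242) → #B7B5F2

#6E6CE5, #9291EC, #B7B5F2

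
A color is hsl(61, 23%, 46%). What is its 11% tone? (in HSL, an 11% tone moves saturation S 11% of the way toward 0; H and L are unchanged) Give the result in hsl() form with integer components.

hsl(61, 20%, 46%)

S moves 11% from 23 toward 0: 23 − 2.53 = 20.47 → 20.
H and L are unchanged.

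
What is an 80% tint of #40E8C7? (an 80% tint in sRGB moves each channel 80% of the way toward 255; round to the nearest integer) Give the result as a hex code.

#40E8C7 is rgb(64, 232, 199).
An 80% tint moves each channel 80% toward 255:
  R: 64 + 0.8×(255−64) = 64 + 152.8 = 216.8 → 217
  G: 232 + 18.4 = 250.4 → 250
  B: 199 + 44.8 = 243.8 → 244
rgb(217, 250, 244) = #D9FAF4.

#D9FAF4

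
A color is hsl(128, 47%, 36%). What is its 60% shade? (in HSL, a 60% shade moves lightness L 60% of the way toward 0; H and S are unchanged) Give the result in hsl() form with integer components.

L moves 60% from 36 toward 0: 36 − 21.6 = 14.4 → 14.
H and S are unchanged.

hsl(128, 47%, 14%)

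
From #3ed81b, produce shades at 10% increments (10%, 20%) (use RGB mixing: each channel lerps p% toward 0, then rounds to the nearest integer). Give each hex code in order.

#3ed81b is rgb(62, 216, 27).
10%: (62 − 6.2 = 55.8→56, 216 − 21.6 = 194.4→194, 27 − 2.7 = 24.3→24) → #38c218
20%: (62 − 12.4 = 49.6→50, 216 − 43.2 = 172.8→173, 27 − 5.4 = 21.6→22) → #32ad16

#38c218, #32ad16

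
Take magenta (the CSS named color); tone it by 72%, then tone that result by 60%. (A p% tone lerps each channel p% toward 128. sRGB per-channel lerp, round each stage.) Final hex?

#8e728e

CSS magenta is rgb(255, 0, 255).
Lerp each channel 72% toward 128:
  R: 255 + 0.72×(128−255) = 255 − 91.44 = 163.56 → 164
  G: 0 + 0.72×(128−0) = 0 + 92.16 = 92.16 → 92
  B: 255 − 91.44 = 163.56 → 164
After the tone: rgb(164, 92, 164) = #a45ca4.
Per channel, c → c + 0.6(128 − c):
  R: 164 − 21.6 = 142.4 → 142
  G: 92 + 0.6×(128−92) = 92 + 21.6 = 113.6 → 114
  B: 164 + 0.6×(128−164) = 164 − 21.6 = 142.4 → 142
rgb(142, 114, 142) = #8e728e.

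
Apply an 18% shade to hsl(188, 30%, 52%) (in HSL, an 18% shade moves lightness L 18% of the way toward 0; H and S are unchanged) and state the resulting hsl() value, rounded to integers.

hsl(188, 30%, 43%)

L moves 18% from 52 toward 0: 52 − 9.36 = 42.64 → 43.
H and S are unchanged.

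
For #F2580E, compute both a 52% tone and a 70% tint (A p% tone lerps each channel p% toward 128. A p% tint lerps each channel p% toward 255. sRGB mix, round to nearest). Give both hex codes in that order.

#B76D49, #FBCDB7

#F2580E is rgb(242, 88, 14).
52% tone:
  R: 242 + 0.52×(128−242) = 242 − 59.28 = 182.72 → 183
  G: 88 + 0.52×(128−88) = 88 + 20.8 = 108.8 → 109
  B: 14 + 59.28 = 73.28 → 73
  → #B76D49
70% tint:
  R: 242 + 9.1 = 251.1 → 251
  G: 88 + 116.9 = 204.9 → 205
  B: 14 + 0.7×(255−14) = 14 + 168.7 = 182.7 → 183
  → #FBCDB7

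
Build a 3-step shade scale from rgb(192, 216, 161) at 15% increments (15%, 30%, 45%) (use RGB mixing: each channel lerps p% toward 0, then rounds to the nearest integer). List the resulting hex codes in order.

15%: (192 − 28.8 = 163.2→163, 216 − 32.4 = 183.6→184, 161 − 24.15 = 136.85→137) → #A3B889
30%: (192 − 57.6 = 134.4→134, 216 − 64.8 = 151.2→151, 161 − 48.3 = 112.7→113) → #869771
45%: (192 − 86.4 = 105.6→106, 216 − 97.2 = 118.8→119, 161 − 72.45 = 88.55→89) → #6A7759

#A3B889, #869771, #6A7759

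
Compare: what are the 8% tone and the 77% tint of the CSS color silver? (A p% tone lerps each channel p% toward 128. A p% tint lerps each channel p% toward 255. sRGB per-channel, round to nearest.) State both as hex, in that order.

#bbbbbb, #f1f1f1

CSS silver is rgb(192, 192, 192).
8% tone:
  R: 192 + 0.08×(128−192) = 192 − 5.12 = 186.88 → 187
  G: 192 + 0.08×(128−192) = 192 − 5.12 = 186.88 → 187
  B: 192 + 0.08×(128−192) = 192 − 5.12 = 186.88 → 187
  → #bbbbbb
77% tint:
  R: 192 + 0.77×(255−192) = 192 + 48.51 = 240.51 → 241
  G: 192 + 48.51 = 240.51 → 241
  B: 192 + 48.51 = 240.51 → 241
  → #f1f1f1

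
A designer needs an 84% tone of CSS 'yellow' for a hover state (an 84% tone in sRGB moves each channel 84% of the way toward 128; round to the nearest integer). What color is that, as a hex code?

#94946C

CSS yellow is rgb(255, 255, 0).
Per channel, c → c + 0.84(128 − c):
  R: 255 − 106.68 = 148.32 → 148
  G: 255 + 0.84×(128−255) = 255 − 106.68 = 148.32 → 148
  B: 0 + 0.84×(128−0) = 0 + 107.52 = 107.52 → 108
rgb(148, 148, 108) = #94946C.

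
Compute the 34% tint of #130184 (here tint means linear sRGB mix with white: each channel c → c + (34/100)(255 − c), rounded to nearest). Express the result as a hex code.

#6357ae

#130184 is rgb(19, 1, 132).
A 34% tint moves each channel 34% toward 255:
  R: 19 + 0.34×(255−19) = 19 + 80.24 = 99.24 → 99
  G: 1 + 86.36 = 87.36 → 87
  B: 132 + 41.82 = 173.82 → 174
rgb(99, 87, 174) = #6357ae.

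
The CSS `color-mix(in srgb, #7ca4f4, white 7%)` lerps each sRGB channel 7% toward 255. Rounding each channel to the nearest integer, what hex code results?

#85aaf5

#7ca4f4 is rgb(124, 164, 244).
A 7% tint moves each channel 7% toward 255:
  R: 124 + 9.17 = 133.17 → 133
  G: 164 + 0.07×(255−164) = 164 + 6.37 = 170.37 → 170
  B: 244 + 0.77 = 244.77 → 245
rgb(133, 170, 245) = #85aaf5.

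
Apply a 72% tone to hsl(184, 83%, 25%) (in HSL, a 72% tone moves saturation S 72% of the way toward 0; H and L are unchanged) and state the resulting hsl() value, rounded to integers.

S moves 72% from 83 toward 0: 83 − 59.76 = 23.24 → 23.
H and L are unchanged.

hsl(184, 23%, 25%)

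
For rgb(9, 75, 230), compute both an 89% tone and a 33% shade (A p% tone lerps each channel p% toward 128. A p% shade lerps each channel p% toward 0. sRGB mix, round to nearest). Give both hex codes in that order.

89% tone:
  R: 9 + 105.91 = 114.91 → 115
  G: 75 + 0.89×(128−75) = 75 + 47.17 = 122.17 → 122
  B: 230 + 0.89×(128−230) = 230 − 90.78 = 139.22 → 139
  → #737a8b
33% shade:
  R: 9 + 0.33×(0−9) = 9 − 2.97 = 6.03 → 6
  G: 75 + 0.33×(0−75) = 75 − 24.75 = 50.25 → 50
  B: 230 + 0.33×(0−230) = 230 − 75.9 = 154.1 → 154
  → #06329a

#737a8b, #06329a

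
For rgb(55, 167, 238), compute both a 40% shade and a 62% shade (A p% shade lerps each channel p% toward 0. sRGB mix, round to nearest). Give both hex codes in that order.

#21648f, #153f5a

40% shade:
  R: 55 − 22 = 33 → 33
  G: 167 − 66.8 = 100.2 → 100
  B: 238 + 0.4×(0−238) = 238 − 95.2 = 142.8 → 143
  → #21648f
62% shade:
  R: 55 + 0.62×(0−55) = 55 − 34.1 = 20.9 → 21
  G: 167 + 0.62×(0−167) = 167 − 103.54 = 63.46 → 63
  B: 238 − 147.56 = 90.44 → 90
  → #153f5a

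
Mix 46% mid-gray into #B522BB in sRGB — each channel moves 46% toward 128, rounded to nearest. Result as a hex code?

#9D4DA0

#B522BB is rgb(181, 34, 187).
Per channel, c → c + 0.46(128 − c):
  R: 181 − 24.38 = 156.62 → 157
  G: 34 + 0.46×(128−34) = 34 + 43.24 = 77.24 → 77
  B: 187 − 27.14 = 159.86 → 160
rgb(157, 77, 160) = #9D4DA0.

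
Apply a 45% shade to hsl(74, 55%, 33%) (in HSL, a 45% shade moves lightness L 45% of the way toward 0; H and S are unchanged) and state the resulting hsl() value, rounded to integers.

L moves 45% from 33 toward 0: 33 − 14.85 = 18.15 → 18.
H and S are unchanged.

hsl(74, 55%, 18%)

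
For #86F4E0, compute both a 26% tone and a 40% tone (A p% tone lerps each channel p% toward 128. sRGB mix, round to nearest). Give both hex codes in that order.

#84D6C7, #84C6BA

#86F4E0 is rgb(134, 244, 224).
26% tone:
  R: 134 + 0.26×(128−134) = 134 − 1.56 = 132.44 → 132
  G: 244 + 0.26×(128−244) = 244 − 30.16 = 213.84 → 214
  B: 224 + 0.26×(128−224) = 224 − 24.96 = 199.04 → 199
  → #84D6C7
40% tone:
  R: 134 − 2.4 = 131.6 → 132
  G: 244 + 0.4×(128−244) = 244 − 46.4 = 197.6 → 198
  B: 224 + 0.4×(128−224) = 224 − 38.4 = 185.6 → 186
  → #84C6BA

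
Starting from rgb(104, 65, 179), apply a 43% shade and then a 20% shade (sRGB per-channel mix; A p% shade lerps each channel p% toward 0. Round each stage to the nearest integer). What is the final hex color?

#2F1E52

Per channel, c → c + 0.43(0 − c):
  R: 104 + 0.43×(0−104) = 104 − 44.72 = 59.28 → 59
  G: 65 − 27.95 = 37.05 → 37
  B: 179 − 76.97 = 102.03 → 102
After the shade: rgb(59, 37, 102) = #3B2566.
Per channel, c → c + 0.2(0 − c):
  R: 59 + 0.2×(0−59) = 59 − 11.8 = 47.2 → 47
  G: 37 − 7.4 = 29.6 → 30
  B: 102 + 0.2×(0−102) = 102 − 20.4 = 81.6 → 82
rgb(47, 30, 82) = #2F1E52.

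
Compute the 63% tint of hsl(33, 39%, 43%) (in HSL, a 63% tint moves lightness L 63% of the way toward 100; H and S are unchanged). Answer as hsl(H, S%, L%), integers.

L moves 63% from 43 toward 100: 43 + 35.91 = 78.91 → 79.
H and S are unchanged.

hsl(33, 39%, 79%)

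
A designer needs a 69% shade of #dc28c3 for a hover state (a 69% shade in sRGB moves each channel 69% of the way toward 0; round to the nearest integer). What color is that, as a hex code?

#440c3c

#dc28c3 is rgb(220, 40, 195).
Lerp each channel 69% toward 0:
  R: 220 − 151.8 = 68.2 → 68
  G: 40 − 27.6 = 12.4 → 12
  B: 195 + 0.69×(0−195) = 195 − 134.55 = 60.45 → 60
rgb(68, 12, 60) = #440c3c.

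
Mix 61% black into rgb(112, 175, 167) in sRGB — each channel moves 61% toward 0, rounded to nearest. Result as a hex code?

#2C4441

Lerp each channel 61% toward 0:
  R: 112 + 0.61×(0−112) = 112 − 68.32 = 43.68 → 44
  G: 175 − 106.75 = 68.25 → 68
  B: 167 + 0.61×(0−167) = 167 − 101.87 = 65.13 → 65
rgb(44, 68, 65) = #2C4441.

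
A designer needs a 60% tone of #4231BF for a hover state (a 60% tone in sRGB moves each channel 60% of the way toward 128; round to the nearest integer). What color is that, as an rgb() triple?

rgb(103, 96, 153)

#4231BF is rgb(66, 49, 191).
A 60% tone moves each channel 60% toward 128:
  R: 66 + 0.6×(128−66) = 66 + 37.2 = 103.2 → 103
  G: 49 + 47.4 = 96.4 → 96
  B: 191 + 0.6×(128−191) = 191 − 37.8 = 153.2 → 153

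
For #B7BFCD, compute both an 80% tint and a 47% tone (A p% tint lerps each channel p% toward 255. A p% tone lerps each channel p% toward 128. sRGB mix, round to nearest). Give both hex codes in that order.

#B7BFCD is rgb(183, 191, 205).
80% tint:
  R: 183 + 57.6 = 240.6 → 241
  G: 191 + 0.8×(255−191) = 191 + 51.2 = 242.2 → 242
  B: 205 + 40 = 245 → 245
  → #F1F2F5
47% tone:
  R: 183 + 0.47×(128−183) = 183 − 25.85 = 157.15 → 157
  G: 191 + 0.47×(128−191) = 191 − 29.61 = 161.39 → 161
  B: 205 + 0.47×(128−205) = 205 − 36.19 = 168.81 → 169
  → #9DA1A9

#F1F2F5, #9DA1A9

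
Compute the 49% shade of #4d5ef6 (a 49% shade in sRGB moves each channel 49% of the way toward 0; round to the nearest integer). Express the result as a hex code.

#27307d

#4d5ef6 is rgb(77, 94, 246).
A 49% shade moves each channel 49% toward 0:
  R: 77 + 0.49×(0−77) = 77 − 37.73 = 39.27 → 39
  G: 94 − 46.06 = 47.94 → 48
  B: 246 + 0.49×(0−246) = 246 − 120.54 = 125.46 → 125
rgb(39, 48, 125) = #27307d.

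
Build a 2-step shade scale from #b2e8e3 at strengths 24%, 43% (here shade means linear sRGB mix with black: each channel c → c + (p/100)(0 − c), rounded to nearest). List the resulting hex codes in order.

#87b0ad, #658481

#b2e8e3 is rgb(178, 232, 227).
24%: (178 − 42.72 = 135.28→135, 232 − 55.68 = 176.32→176, 227 − 54.48 = 172.52→173) → #87b0ad
43%: (178 − 76.54 = 101.46→101, 232 − 99.76 = 132.24→132, 227 − 97.61 = 129.39→129) → #658481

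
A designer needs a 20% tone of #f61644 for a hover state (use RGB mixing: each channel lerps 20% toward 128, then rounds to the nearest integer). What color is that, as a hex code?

#de2b50

#f61644 is rgb(246, 22, 68).
Lerp each channel 20% toward 128:
  R: 246 − 23.6 = 222.4 → 222
  G: 22 + 21.2 = 43.2 → 43
  B: 68 + 0.2×(128−68) = 68 + 12 = 80 → 80
rgb(222, 43, 80) = #de2b50.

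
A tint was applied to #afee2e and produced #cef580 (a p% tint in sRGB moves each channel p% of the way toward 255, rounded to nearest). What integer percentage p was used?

#afee2e is rgb(175, 238, 46); #cef580 is rgb(206, 245, 128).
On the B channel (widest range): 128 ≈ 46 + (p/100)(255 − 46), so p ≈ 100×(128 − 46)/(255 − 46) = 8200/209 = 39.23.
p = 39 reproduces all three channels after rounding.

39%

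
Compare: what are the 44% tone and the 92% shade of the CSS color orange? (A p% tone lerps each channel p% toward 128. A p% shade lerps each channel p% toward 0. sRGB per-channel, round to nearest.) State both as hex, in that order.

CSS orange is rgb(255, 165, 0).
44% tone:
  R: 255 − 55.88 = 199.12 → 199
  G: 165 + 0.44×(128−165) = 165 − 16.28 = 148.72 → 149
  B: 0 + 0.44×(128−0) = 0 + 56.32 = 56.32 → 56
  → #C79538
92% shade:
  R: 255 − 234.6 = 20.4 → 20
  G: 165 + 0.92×(0−165) = 165 − 151.8 = 13.2 → 13
  B: 0 + 0 = 0 → 0
  → #140D00

#C79538, #140D00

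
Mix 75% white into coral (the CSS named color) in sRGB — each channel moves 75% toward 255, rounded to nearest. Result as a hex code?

#FFDFD3

CSS coral is rgb(255, 127, 80).
Lerp each channel 75% toward 255:
  R: 255 + 0 = 255 → 255
  G: 127 + 0.75×(255−127) = 127 + 96 = 223 → 223
  B: 80 + 131.25 = 211.25 → 211
rgb(255, 223, 211) = #FFDFD3.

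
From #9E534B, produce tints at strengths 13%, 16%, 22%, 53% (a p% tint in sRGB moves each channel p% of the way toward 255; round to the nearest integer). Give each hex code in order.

#AB6962, #AE6F68, #B37973, #D1AEAA

#9E534B is rgb(158, 83, 75).
13%: (158 + 12.61 = 170.61→171, 83 + 22.36 = 105.36→105, 75 + 23.4 = 98.4→98) → #AB6962
16%: (158 + 15.52 = 173.52→174, 83 + 27.52 = 110.52→111, 75 + 28.8 = 103.8→104) → #AE6F68
22%: (158 + 21.34 = 179.34→179, 83 + 37.84 = 120.84→121, 75 + 39.6 = 114.6→115) → #B37973
53%: (158 + 51.41 = 209.41→209, 83 + 91.16 = 174.16→174, 75 + 95.4 = 170.4→170) → #D1AEAA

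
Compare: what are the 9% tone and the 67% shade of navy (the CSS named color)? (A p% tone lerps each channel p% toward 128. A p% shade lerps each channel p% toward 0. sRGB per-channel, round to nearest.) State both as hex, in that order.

#0c0c80, #00002a

CSS navy is rgb(0, 0, 128).
9% tone:
  R: 0 + 0.09×(128−0) = 0 + 11.52 = 11.52 → 12
  G: 0 + 11.52 = 11.52 → 12
  B: 128 + 0.09×(128−128) = 128 + 0 = 128 → 128
  → #0c0c80
67% shade:
  R: 0 + 0.67×(0−0) = 0 + 0 = 0 → 0
  G: 0 + 0.67×(0−0) = 0 + 0 = 0 → 0
  B: 128 + 0.67×(0−128) = 128 − 85.76 = 42.24 → 42
  → #00002a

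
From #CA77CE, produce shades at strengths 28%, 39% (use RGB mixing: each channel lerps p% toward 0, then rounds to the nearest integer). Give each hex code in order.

#915694, #7B497E

#CA77CE is rgb(202, 119, 206).
28%: (202 − 56.56 = 145.44→145, 119 − 33.32 = 85.68→86, 206 − 57.68 = 148.32→148) → #915694
39%: (202 − 78.78 = 123.22→123, 119 − 46.41 = 72.59→73, 206 − 80.34 = 125.66→126) → #7B497E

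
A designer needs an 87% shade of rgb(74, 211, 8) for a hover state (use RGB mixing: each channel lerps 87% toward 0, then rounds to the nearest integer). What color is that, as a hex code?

Lerp each channel 87% toward 0:
  R: 74 − 64.38 = 9.62 → 10
  G: 211 − 183.57 = 27.43 → 27
  B: 8 + 0.87×(0−8) = 8 − 6.96 = 1.04 → 1
rgb(10, 27, 1) = #0A1B01.

#0A1B01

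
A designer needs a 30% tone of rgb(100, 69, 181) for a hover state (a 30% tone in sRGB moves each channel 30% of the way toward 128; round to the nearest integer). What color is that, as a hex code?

A 30% tone moves each channel 30% toward 128:
  R: 100 + 8.4 = 108.4 → 108
  G: 69 + 17.7 = 86.7 → 87
  B: 181 − 15.9 = 165.1 → 165
rgb(108, 87, 165) = #6C57A5.

#6C57A5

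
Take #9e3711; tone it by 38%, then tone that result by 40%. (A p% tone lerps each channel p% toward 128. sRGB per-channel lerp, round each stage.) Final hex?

#9e3711 is rgb(158, 55, 17).
Per channel, c → c + 0.38(128 − c):
  R: 158 − 11.4 = 146.6 → 147
  G: 55 + 0.38×(128−55) = 55 + 27.74 = 82.74 → 83
  B: 17 + 0.38×(128−17) = 17 + 42.18 = 59.18 → 59
After the tone: rgb(147, 83, 59) = #93533b.
A 40% tone moves each channel 40% toward 128:
  R: 147 + 0.4×(128−147) = 147 − 7.6 = 139.4 → 139
  G: 83 + 0.4×(128−83) = 83 + 18 = 101 → 101
  B: 59 + 0.4×(128−59) = 59 + 27.6 = 86.6 → 87
rgb(139, 101, 87) = #8b6557.

#8b6557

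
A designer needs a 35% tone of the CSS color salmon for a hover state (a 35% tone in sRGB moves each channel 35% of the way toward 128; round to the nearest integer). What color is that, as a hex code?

CSS salmon is rgb(250, 128, 114).
A 35% tone moves each channel 35% toward 128:
  R: 250 + 0.35×(128−250) = 250 − 42.7 = 207.3 → 207
  G: 128 + 0 = 128 → 128
  B: 114 + 4.9 = 118.9 → 119
rgb(207, 128, 119) = #cf8077.

#cf8077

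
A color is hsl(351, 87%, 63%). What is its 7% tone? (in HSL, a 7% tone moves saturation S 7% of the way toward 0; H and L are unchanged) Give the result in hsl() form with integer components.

hsl(351, 81%, 63%)

S moves 7% from 87 toward 0: 87 − 6.09 = 80.91 → 81.
H and L are unchanged.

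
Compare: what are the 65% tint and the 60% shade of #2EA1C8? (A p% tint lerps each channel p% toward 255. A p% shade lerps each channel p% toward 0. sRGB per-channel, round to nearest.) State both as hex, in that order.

#B6DEEC, #124050

#2EA1C8 is rgb(46, 161, 200).
65% tint:
  R: 46 + 0.65×(255−46) = 46 + 135.85 = 181.85 → 182
  G: 161 + 61.1 = 222.1 → 222
  B: 200 + 0.65×(255−200) = 200 + 35.75 = 235.75 → 236
  → #B6DEEC
60% shade:
  R: 46 + 0.6×(0−46) = 46 − 27.6 = 18.4 → 18
  G: 161 + 0.6×(0−161) = 161 − 96.6 = 64.4 → 64
  B: 200 − 120 = 80 → 80
  → #124050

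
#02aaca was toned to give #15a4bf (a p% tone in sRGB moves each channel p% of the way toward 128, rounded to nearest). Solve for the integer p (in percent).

15%

#02aaca is rgb(2, 170, 202); #15a4bf is rgb(21, 164, 191).
On the R channel (widest range): 21 ≈ 2 + (p/100)(128 − 2), so p ≈ 100×(21 − 2)/(128 − 2) = 1900/126 = 15.08.
p = 15 reproduces all three channels after rounding.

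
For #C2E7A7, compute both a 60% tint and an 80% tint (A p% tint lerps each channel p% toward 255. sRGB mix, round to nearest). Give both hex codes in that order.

#C2E7A7 is rgb(194, 231, 167).
60% tint:
  R: 194 + 0.6×(255−194) = 194 + 36.6 = 230.6 → 231
  G: 231 + 14.4 = 245.4 → 245
  B: 167 + 52.8 = 219.8 → 220
  → #E7F5DC
80% tint:
  R: 194 + 0.8×(255−194) = 194 + 48.8 = 242.8 → 243
  G: 231 + 19.2 = 250.2 → 250
  B: 167 + 70.4 = 237.4 → 237
  → #F3FAED

#E7F5DC, #F3FAED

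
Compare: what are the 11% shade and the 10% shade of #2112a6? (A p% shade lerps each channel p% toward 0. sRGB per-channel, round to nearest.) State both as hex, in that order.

#2112a6 is rgb(33, 18, 166).
11% shade:
  R: 33 + 0.11×(0−33) = 33 − 3.63 = 29.37 → 29
  G: 18 + 0.11×(0−18) = 18 − 1.98 = 16.02 → 16
  B: 166 + 0.11×(0−166) = 166 − 18.26 = 147.74 → 148
  → #1d1094
10% shade:
  R: 33 − 3.3 = 29.7 → 30
  G: 18 + 0.1×(0−18) = 18 − 1.8 = 16.2 → 16
  B: 166 − 16.6 = 149.4 → 149
  → #1e1095

#1d1094, #1e1095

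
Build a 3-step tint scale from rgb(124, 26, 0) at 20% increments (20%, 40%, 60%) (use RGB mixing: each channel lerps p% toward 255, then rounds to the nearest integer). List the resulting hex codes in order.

20%: (124 + 26.2 = 150.2→150, 26 + 45.8 = 71.8→72, 0 + 51 = 51→51) → #964833
40%: (124 + 52.4 = 176.4→176, 26 + 91.6 = 117.6→118, 0 + 102 = 102→102) → #B07666
60%: (124 + 78.6 = 202.6→203, 26 + 137.4 = 163.4→163, 0 + 153 = 153→153) → #CBA399

#964833, #B07666, #CBA399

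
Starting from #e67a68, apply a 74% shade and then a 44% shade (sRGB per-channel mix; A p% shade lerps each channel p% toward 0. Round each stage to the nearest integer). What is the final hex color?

#e67a68 is rgb(230, 122, 104).
Per channel, c → c + 0.74(0 − c):
  R: 230 − 170.2 = 59.8 → 60
  G: 122 + 0.74×(0−122) = 122 − 90.28 = 31.72 → 32
  B: 104 + 0.74×(0−104) = 104 − 76.96 = 27.04 → 27
After the shade: rgb(60, 32, 27) = #3c201b.
Per channel, c → c + 0.44(0 − c):
  R: 60 + 0.44×(0−60) = 60 − 26.4 = 33.6 → 34
  G: 32 + 0.44×(0−32) = 32 − 14.08 = 17.92 → 18
  B: 27 + 0.44×(0−27) = 27 − 11.88 = 15.12 → 15
rgb(34, 18, 15) = #22120f.

#22120f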